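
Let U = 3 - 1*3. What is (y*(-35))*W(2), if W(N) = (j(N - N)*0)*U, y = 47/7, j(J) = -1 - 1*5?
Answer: 0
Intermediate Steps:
j(J) = -6 (j(J) = -1 - 5 = -6)
U = 0 (U = 3 - 3 = 0)
y = 47/7 (y = 47*(⅐) = 47/7 ≈ 6.7143)
W(N) = 0 (W(N) = -6*0*0 = 0*0 = 0)
(y*(-35))*W(2) = ((47/7)*(-35))*0 = -235*0 = 0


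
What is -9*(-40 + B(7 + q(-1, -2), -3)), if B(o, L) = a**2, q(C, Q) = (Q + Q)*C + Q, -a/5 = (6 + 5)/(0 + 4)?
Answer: -21465/16 ≈ -1341.6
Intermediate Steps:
a = -55/4 (a = -5*(6 + 5)/(0 + 4) = -55/4 ≈ -13.750)
q(C, Q) = Q + 2*C*Q (q(C, Q) = (2*Q)*C + Q = 2*C*Q + Q = Q + 2*C*Q)
B(o, L) = 3025/16 (B(o, L) = (-55/4)**2 = 3025/16)
-9*(-40 + B(7 + q(-1, -2), -3)) = -9*(-40 + 3025/16) = -9*2385/16 = -21465/16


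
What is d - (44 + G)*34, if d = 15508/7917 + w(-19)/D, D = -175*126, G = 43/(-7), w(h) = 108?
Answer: -1780597136/1385475 ≈ -1285.2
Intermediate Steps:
G = -43/7 (G = 43*(-⅐) = -43/7 ≈ -6.1429)
D = -22050
d = 2707114/1385475 (d = 15508/7917 + 108/(-22050) = 15508*(1/7917) + 108*(-1/22050) = 15508/7917 - 6/1225 = 2707114/1385475 ≈ 1.9539)
d - (44 + G)*34 = 2707114/1385475 - (44 - 43/7)*34 = 2707114/1385475 - 265*34/7 = 2707114/1385475 - 1*9010/7 = 2707114/1385475 - 9010/7 = -1780597136/1385475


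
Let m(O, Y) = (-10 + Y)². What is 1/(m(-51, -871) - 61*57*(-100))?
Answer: 1/1123861 ≈ 8.8979e-7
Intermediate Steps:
1/(m(-51, -871) - 61*57*(-100)) = 1/((-10 - 871)² - 61*57*(-100)) = 1/((-881)² - 3477*(-100)) = 1/(776161 + 347700) = 1/1123861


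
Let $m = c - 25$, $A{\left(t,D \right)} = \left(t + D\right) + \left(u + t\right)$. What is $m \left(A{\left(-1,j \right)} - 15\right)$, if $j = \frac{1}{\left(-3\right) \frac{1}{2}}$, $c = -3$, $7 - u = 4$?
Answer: $\frac{1232}{3} \approx 410.67$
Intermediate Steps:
$u = 3$ ($u = 7 - 4 = 3$)
$j = - \frac{2}{3}$ ($j = \frac{1}{\left(-3\right) \frac{1}{2}} = \frac{1}{- \frac{3}{2}} = - \frac{2}{3} \approx -0.66667$)
$A{\left(t,D \right)} = 3 + D + 2 t$ ($A{\left(t,D \right)} = \left(t + D\right) + \left(3 + t\right) = \left(D + t\right) + \left(3 + t\right) = 3 + D + 2 t$)
$m = -28$ ($m = -3 - 25 = -28$)
$m \left(A{\left(-1,j \right)} - 15\right) = - 28 \left(\left(3 - \frac{2}{3} + 2 \left(-1\right)\right) - 15\right) = - 28 \left(\left(3 - \frac{2}{3} - 2\right) - 15\right) = - 28 \left(\frac{1}{3} - 15\right) = \left(-28\right) \left(- \frac{44}{3}\right) = \frac{1232}{3}$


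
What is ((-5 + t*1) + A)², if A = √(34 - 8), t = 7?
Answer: (2 + √26)² ≈ 50.396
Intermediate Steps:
A = √26 ≈ 5.0990
((-5 + t*1) + A)² = ((-5 + 7*1) + √26)² = ((-5 + 7) + √26)² = (2 + √26)²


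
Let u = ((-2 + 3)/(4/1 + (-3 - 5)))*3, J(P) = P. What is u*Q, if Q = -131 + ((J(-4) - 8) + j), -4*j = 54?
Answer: 939/8 ≈ 117.38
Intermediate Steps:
j = -27/2 (j = -¼*54 = -27/2 ≈ -13.500)
u = -¾ (u = (1/(4*1 - 8))*3 = (1/(4 - 8))*3 = (1/(-4))*3 = (1*(-¼))*3 = -¼*3 = -¾ ≈ -0.75000)
Q = -313/2 (Q = -131 + ((-4 - 8) - 27/2) = -131 + (-12 - 27/2) = -131 - 51/2 = -313/2 ≈ -156.50)
u*Q = -¾*(-313/2) = 939/8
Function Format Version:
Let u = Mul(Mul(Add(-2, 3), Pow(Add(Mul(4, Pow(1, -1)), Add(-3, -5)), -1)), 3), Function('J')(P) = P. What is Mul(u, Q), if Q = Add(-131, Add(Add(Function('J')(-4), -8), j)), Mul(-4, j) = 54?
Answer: Rational(939, 8) ≈ 117.38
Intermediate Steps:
j = Rational(-27, 2) (j = Mul(Rational(-1, 4), 54) = Rational(-27, 2) ≈ -13.500)
u = Rational(-3, 4) (u = Mul(Mul(1, Pow(Add(Mul(4, 1), -8), -1)), 3) = Mul(Mul(1, Pow(Add(4, -8), -1)), 3) = Mul(Mul(1, Pow(-4, -1)), 3) = Mul(Mul(1, Rational(-1, 4)), 3) = Mul(Rational(-1, 4), 3) = Rational(-3, 4) ≈ -0.75000)
Q = Rational(-313, 2) (Q = Add(-131, Add(Add(-4, -8), Rational(-27, 2))) = Add(-131, Add(-12, Rational(-27, 2))) = Add(-131, Rational(-51, 2)) = Rational(-313, 2) ≈ -156.50)
Mul(u, Q) = Mul(Rational(-3, 4), Rational(-313, 2)) = Rational(939, 8)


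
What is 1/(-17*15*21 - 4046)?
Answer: -1/9401 ≈ -0.00010637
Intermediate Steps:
1/(-17*15*21 - 4046) = 1/(-255*21 - 4046) = 1/(-5355 - 4046) = 1/(-9401) = -1/9401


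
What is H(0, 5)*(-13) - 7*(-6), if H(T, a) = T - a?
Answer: 107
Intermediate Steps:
H(0, 5)*(-13) - 7*(-6) = (0 - 1*5)*(-13) - 7*(-6) = (0 - 5)*(-13) + 42 = -5*(-13) + 42 = 65 + 42 = 107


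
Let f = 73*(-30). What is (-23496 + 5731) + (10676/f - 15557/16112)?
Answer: -313524540371/17642640 ≈ -17771.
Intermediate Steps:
f = -2190
(-23496 + 5731) + (10676/f - 15557/16112) = (-23496 + 5731) + (10676/(-2190) - 15557/16112) = -17765 + (10676*(-1/2190) - 15557*1/16112) = -17765 + (-5338/1095 - 15557/16112) = -17765 - 103040771/17642640 = -313524540371/17642640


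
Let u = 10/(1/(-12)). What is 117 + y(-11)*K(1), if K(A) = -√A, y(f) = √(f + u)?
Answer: 117 - I*√131 ≈ 117.0 - 11.446*I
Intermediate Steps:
u = -120 (u = 10/(-1/12) = 10*(-12) = -120)
y(f) = √(-120 + f) (y(f) = √(f - 120) = √(-120 + f))
117 + y(-11)*K(1) = 117 + √(-120 - 11)*(-√1) = 117 + √(-131)*(-1*1) = 117 + (I*√131)*(-1) = 117 - I*√131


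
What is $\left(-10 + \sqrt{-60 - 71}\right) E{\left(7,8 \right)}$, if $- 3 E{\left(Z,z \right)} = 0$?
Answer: $0$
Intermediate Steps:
$E{\left(Z,z \right)} = 0$ ($E{\left(Z,z \right)} = \left(- \frac{1}{3}\right) 0 = 0$)
$\left(-10 + \sqrt{-60 - 71}\right) E{\left(7,8 \right)} = \left(-10 + \sqrt{-60 - 71}\right) 0 = \left(-10 + \sqrt{-131}\right) 0 = \left(-10 + i \sqrt{131}\right) 0 = 0$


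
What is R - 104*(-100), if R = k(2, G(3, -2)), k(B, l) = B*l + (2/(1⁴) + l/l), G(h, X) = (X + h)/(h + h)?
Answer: 31210/3 ≈ 10403.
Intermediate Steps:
G(h, X) = (X + h)/(2*h) (G(h, X) = (X + h)/((2*h)) = (X + h)*(1/(2*h)) = (X + h)/(2*h))
k(B, l) = 3 + B*l (k(B, l) = B*l + (2/1 + 1) = B*l + (2*1 + 1) = B*l + (2 + 1) = B*l + 3 = 3 + B*l)
R = 10/3 (R = 3 + 2*((½)*(-2 + 3)/3) = 3 + 2*((½)*(⅓)*1) = 3 + 2*(⅙) = 3 + ⅓ = 10/3 ≈ 3.3333)
R - 104*(-100) = 10/3 - 104*(-100) = 10/3 + 10400 = 31210/3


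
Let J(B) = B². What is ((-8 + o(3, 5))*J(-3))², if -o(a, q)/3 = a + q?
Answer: 82944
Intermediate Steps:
o(a, q) = -3*a - 3*q (o(a, q) = -3*(a + q) = -3*a - 3*q)
((-8 + o(3, 5))*J(-3))² = ((-8 + (-3*3 - 3*5))*(-3)²)² = ((-8 + (-9 - 15))*9)² = ((-8 - 24)*9)² = (-32*9)² = (-288)² = 82944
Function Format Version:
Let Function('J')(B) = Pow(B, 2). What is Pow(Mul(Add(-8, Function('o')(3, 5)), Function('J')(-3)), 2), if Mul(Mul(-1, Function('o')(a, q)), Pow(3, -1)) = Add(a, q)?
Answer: 82944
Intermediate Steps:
Function('o')(a, q) = Add(Mul(-3, a), Mul(-3, q)) (Function('o')(a, q) = Mul(-3, Add(a, q)) = Add(Mul(-3, a), Mul(-3, q)))
Pow(Mul(Add(-8, Function('o')(3, 5)), Function('J')(-3)), 2) = Pow(Mul(Add(-8, Add(Mul(-3, 3), Mul(-3, 5))), Pow(-3, 2)), 2) = Pow(Mul(Add(-8, Add(-9, -15)), 9), 2) = Pow(Mul(Add(-8, -24), 9), 2) = Pow(Mul(-32, 9), 2) = Pow(-288, 2) = 82944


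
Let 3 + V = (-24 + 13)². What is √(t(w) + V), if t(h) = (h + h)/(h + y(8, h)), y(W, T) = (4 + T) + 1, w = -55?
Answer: 50*√21/21 ≈ 10.911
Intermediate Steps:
y(W, T) = 5 + T
t(h) = 2*h/(5 + 2*h) (t(h) = (h + h)/(h + (5 + h)) = (2*h)/(5 + 2*h) = 2*h/(5 + 2*h))
V = 118 (V = -3 + (-24 + 13)² = -3 + (-11)² = -3 + 121 = 118)
√(t(w) + V) = √(2*(-55)/(5 + 2*(-55)) + 118) = √(2*(-55)/(5 - 110) + 118) = √(2*(-55)/(-105) + 118) = √(2*(-55)*(-1/105) + 118) = √(22/21 + 118) = √(2500/21) = 50*√21/21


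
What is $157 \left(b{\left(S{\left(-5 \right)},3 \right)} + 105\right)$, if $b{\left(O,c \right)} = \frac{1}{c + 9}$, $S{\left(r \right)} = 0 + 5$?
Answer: $\frac{197977}{12} \approx 16498.0$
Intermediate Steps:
$S{\left(r \right)} = 5$
$b{\left(O,c \right)} = \frac{1}{9 + c}$
$157 \left(b{\left(S{\left(-5 \right)},3 \right)} + 105\right) = 157 \left(\frac{1}{9 + 3} + 105\right) = 157 \left(\frac{1}{12} + 105\right) = 157 \cdot \frac{1261}{12} = \frac{197977}{12}$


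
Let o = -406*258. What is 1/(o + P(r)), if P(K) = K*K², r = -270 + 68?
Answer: -1/8347156 ≈ -1.1980e-7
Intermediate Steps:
r = -202
o = -104748
P(K) = K³
1/(o + P(r)) = 1/(-104748 + (-202)³) = 1/(-104748 - 8242408) = 1/(-8347156) = -1/8347156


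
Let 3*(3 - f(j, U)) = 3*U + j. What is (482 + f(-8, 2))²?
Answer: 2122849/9 ≈ 2.3587e+5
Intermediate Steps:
f(j, U) = 3 - U - j/3 (f(j, U) = 3 - (3*U + j)/3 = 3 - (j + 3*U)/3 = 3 + (-U - j/3) = 3 - U - j/3)
(482 + f(-8, 2))² = (482 + (3 - 1*2 - ⅓*(-8)))² = (482 + (3 - 2 + 8/3))² = (482 + 11/3)² = (1457/3)² = 2122849/9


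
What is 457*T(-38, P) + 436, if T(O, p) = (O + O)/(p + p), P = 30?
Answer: -2143/15 ≈ -142.87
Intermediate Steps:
T(O, p) = O/p (T(O, p) = (2*O)/((2*p)) = (2*O)*(1/(2*p)) = O/p)
457*T(-38, P) + 436 = 457*(-38/30) + 436 = 457*(-38*1/30) + 436 = 457*(-19/15) + 436 = -8683/15 + 436 = -2143/15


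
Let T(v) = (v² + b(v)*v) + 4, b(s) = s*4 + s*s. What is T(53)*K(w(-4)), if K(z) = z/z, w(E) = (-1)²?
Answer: 162926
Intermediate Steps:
w(E) = 1
b(s) = s² + 4*s (b(s) = 4*s + s² = s² + 4*s)
K(z) = 1
T(v) = 4 + v² + v²*(4 + v) (T(v) = (v² + (v*(4 + v))*v) + 4 = (v² + v²*(4 + v)) + 4 = 4 + v² + v²*(4 + v))
T(53)*K(w(-4)) = (4 + 53³ + 5*53²)*1 = (4 + 148877 + 5*2809)*1 = (4 + 148877 + 14045)*1 = 162926*1 = 162926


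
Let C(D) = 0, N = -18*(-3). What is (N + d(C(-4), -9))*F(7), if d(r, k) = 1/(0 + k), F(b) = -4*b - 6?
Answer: -16490/9 ≈ -1832.2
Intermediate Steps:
F(b) = -6 - 4*b
N = 54
d(r, k) = 1/k
(N + d(C(-4), -9))*F(7) = (54 + 1/(-9))*(-6 - 4*7) = (54 - ⅑)*(-6 - 28) = (485/9)*(-34) = -16490/9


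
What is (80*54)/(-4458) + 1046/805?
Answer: 197578/598115 ≈ 0.33033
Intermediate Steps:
(80*54)/(-4458) + 1046/805 = 4320*(-1/4458) + 1046*(1/805) = -720/743 + 1046/805 = 197578/598115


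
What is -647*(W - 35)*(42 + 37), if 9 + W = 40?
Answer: 204452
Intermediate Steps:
W = 31 (W = -9 + 40 = 31)
-647*(W - 35)*(42 + 37) = -647*(31 - 35)*(42 + 37) = -(-2588)*79 = -647*(-316) = 204452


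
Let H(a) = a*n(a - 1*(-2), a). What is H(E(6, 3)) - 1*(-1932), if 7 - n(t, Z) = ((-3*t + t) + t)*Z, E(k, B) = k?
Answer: 2262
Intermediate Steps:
n(t, Z) = 7 + Z*t (n(t, Z) = 7 - ((-3*t + t) + t)*Z = 7 - (-2*t + t)*Z = 7 - (-t)*Z = 7 - (-1)*Z*t = 7 + Z*t)
H(a) = a*(7 + a*(2 + a)) (H(a) = a*(7 + a*(a - 1*(-2))) = a*(7 + a*(a + 2)) = a*(7 + a*(2 + a)))
H(E(6, 3)) - 1*(-1932) = 6*(7 + 6*(2 + 6)) - 1*(-1932) = 6*(7 + 6*8) + 1932 = 6*(7 + 48) + 1932 = 6*55 + 1932 = 330 + 1932 = 2262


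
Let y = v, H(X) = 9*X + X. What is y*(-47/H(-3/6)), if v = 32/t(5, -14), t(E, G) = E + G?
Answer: -1504/45 ≈ -33.422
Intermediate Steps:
H(X) = 10*X
v = -32/9 (v = 32/(5 - 14) = 32/(-9) = 32*(-⅑) = -32/9 ≈ -3.5556)
y = -32/9 ≈ -3.5556
y*(-47/H(-3/6)) = -(-1504)/(9*(10*(-3/6))) = -(-1504)/(9*(10*(-3*⅙))) = -(-1504)/(9*(10*(-½))) = -(-1504)/(9*(-5)) = -(-1504)*(-1)/(9*5) = -32/9*47/5 = -1504/45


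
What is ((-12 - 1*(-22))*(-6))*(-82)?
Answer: 4920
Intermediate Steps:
((-12 - 1*(-22))*(-6))*(-82) = ((-12 + 22)*(-6))*(-82) = (10*(-6))*(-82) = -60*(-82) = 4920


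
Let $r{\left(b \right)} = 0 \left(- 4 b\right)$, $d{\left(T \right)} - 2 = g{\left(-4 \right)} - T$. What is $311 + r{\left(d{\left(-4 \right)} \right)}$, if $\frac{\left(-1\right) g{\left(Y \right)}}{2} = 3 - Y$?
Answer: $311$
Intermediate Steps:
$g{\left(Y \right)} = -6 + 2 Y$ ($g{\left(Y \right)} = - 2 \left(3 - Y\right) = -6 + 2 Y$)
$d{\left(T \right)} = -12 - T$ ($d{\left(T \right)} = 2 - \left(14 + T\right) = -12 - T$)
$r{\left(b \right)} = 0$
$311 + r{\left(d{\left(-4 \right)} \right)} = 311 + 0 = 311$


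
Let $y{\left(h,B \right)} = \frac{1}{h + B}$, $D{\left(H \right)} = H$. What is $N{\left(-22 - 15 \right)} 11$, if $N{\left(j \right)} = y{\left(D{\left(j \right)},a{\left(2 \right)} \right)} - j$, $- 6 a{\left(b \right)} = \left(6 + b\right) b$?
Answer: $\frac{48400}{119} \approx 406.72$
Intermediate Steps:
$a{\left(b \right)} = - \frac{b \left(6 + b\right)}{6}$ ($a{\left(b \right)} = - \frac{\left(6 + b\right) b}{6} = - \frac{b \left(6 + b\right)}{6}$)
$y{\left(h,B \right)} = \frac{1}{B + h}$
$N{\left(j \right)} = \frac{1}{- \frac{8}{3} + j} - j$ ($N{\left(j \right)} = \frac{1}{\left(- \frac{1}{6}\right) 2 \left(6 + 2\right) + j} - j = \frac{1}{\left(- \frac{1}{6}\right) 2 \cdot 8 + j} - j = \frac{1}{- \frac{8}{3} + j} - j$)
$N{\left(-22 - 15 \right)} 11 = \left(\frac{1}{- \frac{8}{3} - 37} - \left(-22 - 15\right)\right) 11 = \left(\frac{1}{- \frac{8}{3} - 37} - -37\right) 11 = \left(\frac{1}{- \frac{119}{3}} + 37\right) 11 = \left(- \frac{3}{119} + 37\right) 11 = \frac{4400}{119} \cdot 11 = \frac{48400}{119}$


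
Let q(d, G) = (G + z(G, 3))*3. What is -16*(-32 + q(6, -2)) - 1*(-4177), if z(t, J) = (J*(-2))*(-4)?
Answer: 3633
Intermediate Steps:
z(t, J) = 8*J (z(t, J) = -2*J*(-4) = 8*J)
q(d, G) = 72 + 3*G (q(d, G) = (G + 8*3)*3 = (G + 24)*3 = (24 + G)*3 = 72 + 3*G)
-16*(-32 + q(6, -2)) - 1*(-4177) = -16*(-32 + (72 + 3*(-2))) - 1*(-4177) = -16*(-32 + (72 - 6)) + 4177 = -16*(-32 + 66) + 4177 = -16*34 + 4177 = -544 + 4177 = 3633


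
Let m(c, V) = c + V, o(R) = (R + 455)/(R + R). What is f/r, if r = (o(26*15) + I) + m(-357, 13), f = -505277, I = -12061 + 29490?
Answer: -6063324/205033 ≈ -29.572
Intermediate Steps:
o(R) = (455 + R)/(2*R) (o(R) = (455 + R)/((2*R)) = (455 + R)*(1/(2*R)) = (455 + R)/(2*R))
m(c, V) = V + c
I = 17429
r = 205033/12 (r = ((455 + 26*15)/(2*((26*15))) + 17429) + (13 - 357) = ((1/2)*(455 + 390)/390 + 17429) - 344 = ((1/2)*(1/390)*845 + 17429) - 344 = (13/12 + 17429) - 344 = 209161/12 - 344 = 205033/12 ≈ 17086.)
f/r = -505277/205033/12 = -505277*12/205033 = -6063324/205033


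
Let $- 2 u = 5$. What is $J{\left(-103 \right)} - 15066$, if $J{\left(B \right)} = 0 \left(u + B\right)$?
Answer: $-15066$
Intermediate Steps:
$u = - \frac{5}{2}$ ($u = \left(- \frac{1}{2}\right) 5 = - \frac{5}{2} \approx -2.5$)
$J{\left(B \right)} = 0$ ($J{\left(B \right)} = 0 \left(- \frac{5}{2} + B\right) = 0$)
$J{\left(-103 \right)} - 15066 = 0 - 15066 = -15066$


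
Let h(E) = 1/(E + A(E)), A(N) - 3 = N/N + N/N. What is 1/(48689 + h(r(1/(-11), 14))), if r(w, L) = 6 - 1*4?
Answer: 7/340824 ≈ 2.0538e-5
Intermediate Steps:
r(w, L) = 2 (r(w, L) = 6 - 4 = 2)
A(N) = 5 (A(N) = 3 + (N/N + N/N) = 3 + (1 + 1) = 3 + 2 = 5)
h(E) = 1/(5 + E) (h(E) = 1/(E + 5) = 1/(5 + E))
1/(48689 + h(r(1/(-11), 14))) = 1/(48689 + 1/(5 + 2)) = 1/(48689 + 1/7) = 1/(340824/7) = 7/340824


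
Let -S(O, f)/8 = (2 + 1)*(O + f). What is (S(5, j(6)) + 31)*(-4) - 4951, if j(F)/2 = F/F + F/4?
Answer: -4115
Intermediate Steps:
j(F) = 2 + F/2 (j(F) = 2*(F/F + F/4) = 2*(1 + F*(¼)) = 2*(1 + F/4) = 2 + F/2)
S(O, f) = -24*O - 24*f (S(O, f) = -8*(2 + 1)*(O + f) = -24*(O + f) = -8*(3*O + 3*f) = -24*O - 24*f)
(S(5, j(6)) + 31)*(-4) - 4951 = ((-24*5 - 24*(2 + (½)*6)) + 31)*(-4) - 4951 = ((-120 - 24*(2 + 3)) + 31)*(-4) - 4951 = ((-120 - 24*5) + 31)*(-4) - 4951 = ((-120 - 120) + 31)*(-4) - 4951 = (-240 + 31)*(-4) - 4951 = -209*(-4) - 4951 = 836 - 4951 = -4115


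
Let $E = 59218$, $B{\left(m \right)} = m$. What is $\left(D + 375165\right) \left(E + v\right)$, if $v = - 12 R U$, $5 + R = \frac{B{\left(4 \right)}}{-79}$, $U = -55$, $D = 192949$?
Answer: $\frac{2508156272548}{79} \approx 3.1749 \cdot 10^{10}$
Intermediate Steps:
$R = - \frac{399}{79}$ ($R = -5 + \frac{4}{-79} = -5 + 4 \left(- \frac{1}{79}\right) = -5 - \frac{4}{79} = - \frac{399}{79} \approx -5.0506$)
$v = - \frac{263340}{79}$ ($v = \left(-12\right) \left(- \frac{399}{79}\right) \left(-55\right) = \frac{4788}{79} \left(-55\right) = - \frac{263340}{79} \approx -3333.4$)
$\left(D + 375165\right) \left(E + v\right) = \left(192949 + 375165\right) \left(59218 - \frac{263340}{79}\right) = 568114 \cdot \frac{4414882}{79} = \frac{2508156272548}{79}$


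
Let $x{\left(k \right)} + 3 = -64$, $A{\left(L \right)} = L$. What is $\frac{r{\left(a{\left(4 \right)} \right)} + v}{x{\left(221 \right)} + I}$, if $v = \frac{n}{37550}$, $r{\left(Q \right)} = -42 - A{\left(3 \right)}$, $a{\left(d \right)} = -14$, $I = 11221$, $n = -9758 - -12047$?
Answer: $- \frac{562487}{139610900} \approx -0.004029$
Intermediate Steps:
$n = 2289$ ($n = -9758 + 12047 = 2289$)
$x{\left(k \right)} = -67$ ($x{\left(k \right)} = -3 - 64 = -67$)
$r{\left(Q \right)} = -45$ ($r{\left(Q \right)} = -42 - 3 = -45$)
$v = \frac{2289}{37550} \approx 0.060959$
$\frac{r{\left(a{\left(4 \right)} \right)} + v}{x{\left(221 \right)} + I} = \frac{-45 + \frac{2289}{37550}}{-67 + 11221} = - \frac{1687461}{37550 \cdot 11154} = \left(- \frac{1687461}{37550}\right) \frac{1}{11154} = - \frac{562487}{139610900}$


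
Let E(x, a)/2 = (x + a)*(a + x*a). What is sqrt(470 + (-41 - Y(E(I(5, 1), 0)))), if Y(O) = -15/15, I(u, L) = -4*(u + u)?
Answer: sqrt(430) ≈ 20.736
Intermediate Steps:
I(u, L) = -8*u
E(x, a) = 2*(a + x)*(a + a*x) (E(x, a) = 2*((x + a)*(a + x*a)) = 2*((a + x)*(a + a*x)) = 2*(a + x)*(a + a*x))
Y(O) = -1 (Y(O) = -15*1/15 = -1)
sqrt(470 + (-41 - Y(E(I(5, 1), 0)))) = sqrt(470 + (-41 - 1*(-1))) = sqrt(470 + (-41 + 1)) = sqrt(470 - 40) = sqrt(430)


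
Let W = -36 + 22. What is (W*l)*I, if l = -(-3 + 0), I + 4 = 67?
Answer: -2646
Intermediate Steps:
W = -14
I = 63 (I = -4 + 67 = 63)
l = 3 (l = -1*(-3) = 3)
(W*l)*I = -14*3*63 = -42*63 = -2646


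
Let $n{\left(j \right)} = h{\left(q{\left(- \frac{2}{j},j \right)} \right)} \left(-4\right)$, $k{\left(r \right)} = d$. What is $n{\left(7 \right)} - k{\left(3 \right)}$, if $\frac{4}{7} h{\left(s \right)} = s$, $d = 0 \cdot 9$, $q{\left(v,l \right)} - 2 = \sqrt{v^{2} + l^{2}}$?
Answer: $-14 - \sqrt{2405} \approx -63.041$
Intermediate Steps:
$q{\left(v,l \right)} = 2 + \sqrt{l^{2} + v^{2}}$ ($q{\left(v,l \right)} = 2 + \sqrt{v^{2} + l^{2}} = 2 + \sqrt{l^{2} + v^{2}}$)
$d = 0$
$k{\left(r \right)} = 0$
$h{\left(s \right)} = \frac{7 s}{4}$
$n{\left(j \right)} = -14 - 7 \sqrt{j^{2} + \frac{4}{j^{2}}}$ ($n{\left(j \right)} = \frac{7 \left(2 + \sqrt{j^{2} + \left(- \frac{2}{j}\right)^{2}}\right)}{4} \left(-4\right) = \frac{7 \left(2 + \sqrt{j^{2} + \frac{4}{j^{2}}}\right)}{4} \left(-4\right) = \left(\frac{7}{2} + \frac{7 \sqrt{j^{2} + \frac{4}{j^{2}}}}{4}\right) \left(-4\right) = -14 - 7 \sqrt{j^{2} + \frac{4}{j^{2}}}$)
$n{\left(7 \right)} - k{\left(3 \right)} = \left(-14 - 7 \sqrt{\frac{4 + 7^{4}}{49}}\right) - 0 = \left(-14 - 7 \sqrt{\frac{4 + 2401}{49}}\right) + 0 = \left(-14 - 7 \sqrt{\frac{1}{49} \cdot 2405}\right) + 0 = \left(-14 - 7 \sqrt{\frac{2405}{49}}\right) + 0 = \left(-14 - 7 \frac{\sqrt{2405}}{7}\right) + 0 = \left(-14 - \sqrt{2405}\right) + 0 = -14 - \sqrt{2405}$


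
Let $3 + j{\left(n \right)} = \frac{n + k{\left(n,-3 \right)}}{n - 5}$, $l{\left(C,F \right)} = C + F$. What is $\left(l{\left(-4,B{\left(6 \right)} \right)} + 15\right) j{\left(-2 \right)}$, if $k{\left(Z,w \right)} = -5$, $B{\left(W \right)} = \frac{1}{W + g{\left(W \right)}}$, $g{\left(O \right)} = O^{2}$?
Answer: $- \frac{463}{21} \approx -22.048$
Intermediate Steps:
$B{\left(W \right)} = \frac{1}{W + W^{2}}$
$j{\left(n \right)} = -2$ ($j{\left(n \right)} = -3 + \frac{n - 5}{n - 5} = -3 + \frac{-5 + n}{-5 + n} = -3 + 1 = -2$)
$\left(l{\left(-4,B{\left(6 \right)} \right)} + 15\right) j{\left(-2 \right)} = \left(\left(-4 + \frac{1}{6 \left(1 + 6\right)}\right) + 15\right) \left(-2\right) = \left(\left(-4 + \frac{1}{6 \cdot 7}\right) + 15\right) \left(-2\right) = \left(\left(-4 + \frac{1}{6} \cdot \frac{1}{7}\right) + 15\right) \left(-2\right) = \left(\left(-4 + \frac{1}{42}\right) + 15\right) \left(-2\right) = \left(- \frac{167}{42} + 15\right) \left(-2\right) = \frac{463}{42} \left(-2\right) = - \frac{463}{21}$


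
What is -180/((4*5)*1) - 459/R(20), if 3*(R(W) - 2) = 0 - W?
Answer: 1251/14 ≈ 89.357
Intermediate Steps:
R(W) = 2 - W/3 (R(W) = 2 + (0 - W)/3 = 2 + (-W)/3 = 2 - W/3)
-180/((4*5)*1) - 459/R(20) = -180/((4*5)*1) - 459/(2 - ⅓*20) = -180/(20*1) - 459/(2 - 20/3) = -180/20 - 459/(-14/3) = -180*1/20 - 459*(-3/14) = -9 + 1377/14 = 1251/14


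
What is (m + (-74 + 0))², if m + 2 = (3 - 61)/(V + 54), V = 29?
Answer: 40525956/6889 ≈ 5882.7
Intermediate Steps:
m = -224/83 (m = -2 + (3 - 61)/(29 + 54) = -2 - 58/83 = -224/83 ≈ -2.6988)
(m + (-74 + 0))² = (-224/83 + (-74 + 0))² = (-224/83 - 74)² = (-6366/83)² = 40525956/6889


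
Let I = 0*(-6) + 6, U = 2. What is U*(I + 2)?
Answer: 16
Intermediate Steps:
I = 6 (I = 0 + 6 = 6)
U*(I + 2) = 2*(6 + 2) = 2*8 = 16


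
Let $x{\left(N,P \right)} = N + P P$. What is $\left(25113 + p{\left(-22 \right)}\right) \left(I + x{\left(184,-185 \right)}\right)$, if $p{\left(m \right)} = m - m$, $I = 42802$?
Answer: $1938999843$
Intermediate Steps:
$p{\left(m \right)} = 0$
$x{\left(N,P \right)} = N + P^{2}$
$\left(25113 + p{\left(-22 \right)}\right) \left(I + x{\left(184,-185 \right)}\right) = \left(25113 + 0\right) \left(42802 + \left(184 + \left(-185\right)^{2}\right)\right) = 25113 \left(42802 + \left(184 + 34225\right)\right) = 25113 \left(42802 + 34409\right) = 25113 \cdot 77211 = 1938999843$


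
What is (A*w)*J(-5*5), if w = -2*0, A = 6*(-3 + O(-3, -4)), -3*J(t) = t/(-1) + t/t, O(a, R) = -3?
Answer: 0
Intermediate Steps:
J(t) = -1/3 + t/3 (J(t) = -(t/(-1) + t/t)/3 = -(t*(-1) + 1)/3 = -(-t + 1)/3 = -(1 - t)/3 = -1/3 + t/3)
A = -36 (A = 6*(-3 - 3) = 6*(-6) = -36)
w = 0
(A*w)*J(-5*5) = (-36*0)*(-1/3 + (-5*5)/3) = 0*(-1/3 + (1/3)*(-25)) = 0*(-1/3 - 25/3) = 0*(-26/3) = 0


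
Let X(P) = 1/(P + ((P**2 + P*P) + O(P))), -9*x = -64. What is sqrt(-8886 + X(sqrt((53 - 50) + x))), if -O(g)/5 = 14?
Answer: sqrt(-3980937 + 26658*sqrt(91))/sqrt(448 - 3*sqrt(91)) ≈ 94.266*I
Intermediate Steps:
x = 64/9 (x = -1/9*(-64) = 64/9 ≈ 7.1111)
O(g) = -70 (O(g) = -5*14 = -70)
X(P) = 1/(-70 + P + 2*P**2) (X(P) = 1/(P + ((P**2 + P*P) - 70)) = 1/(P + ((P**2 + P**2) - 70)) = 1/(P + (2*P**2 - 70)) = 1/(P + (-70 + 2*P**2)) = 1/(-70 + P + 2*P**2))
sqrt(-8886 + X(sqrt((53 - 50) + x))) = sqrt(-8886 + 1/(-70 + sqrt((53 - 50) + 64/9) + 2*(sqrt((53 - 50) + 64/9))**2)) = sqrt(-8886 + 1/(-70 + sqrt(3 + 64/9) + 2*(sqrt(3 + 64/9))**2)) = sqrt(-8886 + 1/(-70 + sqrt(91/9) + 2*(sqrt(91/9))**2)) = sqrt(-8886 + 1/(-70 + sqrt(91)/3 + 2*(sqrt(91)/3)**2)) = sqrt(-8886 + 1/(-70 + sqrt(91)/3 + 2*(91/9))) = sqrt(-8886 + 1/(-70 + sqrt(91)/3 + 182/9)) = sqrt(-8886 + 1/(-448/9 + sqrt(91)/3))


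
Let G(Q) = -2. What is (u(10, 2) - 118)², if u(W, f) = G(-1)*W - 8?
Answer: 21316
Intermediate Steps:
u(W, f) = -8 - 2*W (u(W, f) = -2*W - 8 = -8 - 2*W)
(u(10, 2) - 118)² = ((-8 - 2*10) - 118)² = ((-8 - 20) - 118)² = (-28 - 118)² = (-146)² = 21316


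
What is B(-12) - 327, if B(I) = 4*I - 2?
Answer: -377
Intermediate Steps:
B(I) = -2 + 4*I
B(-12) - 327 = (-2 + 4*(-12)) - 327 = (-2 - 48) - 327 = -50 - 327 = -377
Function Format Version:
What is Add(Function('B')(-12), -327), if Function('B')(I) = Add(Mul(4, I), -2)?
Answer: -377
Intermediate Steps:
Function('B')(I) = Add(-2, Mul(4, I))
Add(Function('B')(-12), -327) = Add(Add(-2, Mul(4, -12)), -327) = Add(Add(-2, -48), -327) = Add(-50, -327) = -377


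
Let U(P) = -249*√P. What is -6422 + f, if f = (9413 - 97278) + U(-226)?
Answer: -94287 - 249*I*√226 ≈ -94287.0 - 3743.3*I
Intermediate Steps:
f = -87865 - 249*I*√226 (f = (9413 - 97278) - 249*I*√226 = -87865 - 249*I*√226 ≈ -87865.0 - 3743.3*I)
-6422 + f = -6422 + (-87865 - 249*I*√226) = -94287 - 249*I*√226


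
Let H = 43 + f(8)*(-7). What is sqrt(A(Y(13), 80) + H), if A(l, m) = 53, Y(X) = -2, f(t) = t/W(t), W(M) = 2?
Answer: 2*sqrt(17) ≈ 8.2462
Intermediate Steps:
f(t) = t/2
H = 15 (H = 43 + ((1/2)*8)*(-7) = 43 + 4*(-7) = 43 - 28 = 15)
sqrt(A(Y(13), 80) + H) = sqrt(53 + 15) = sqrt(68) = 2*sqrt(17)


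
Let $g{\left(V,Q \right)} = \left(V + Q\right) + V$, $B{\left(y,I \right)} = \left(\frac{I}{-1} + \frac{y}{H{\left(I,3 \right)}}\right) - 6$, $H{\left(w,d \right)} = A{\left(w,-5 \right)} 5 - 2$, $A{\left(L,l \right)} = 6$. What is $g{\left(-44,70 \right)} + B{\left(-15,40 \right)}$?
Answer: $- \frac{1807}{28} \approx -64.536$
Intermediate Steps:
$H{\left(w,d \right)} = 28$ ($H{\left(w,d \right)} = 6 \cdot 5 - 2 = 30 - 2 = 28$)
$B{\left(y,I \right)} = -6 - I + \frac{y}{28}$ ($B{\left(y,I \right)} = \left(\frac{I}{-1} + \frac{y}{28}\right) - 6 = \left(I \left(-1\right) + y \frac{1}{28}\right) - 6 = \left(- I + \frac{y}{28}\right) - 6 = -6 - I + \frac{y}{28}$)
$g{\left(V,Q \right)} = Q + 2 V$ ($g{\left(V,Q \right)} = \left(Q + V\right) + V = Q + 2 V$)
$g{\left(-44,70 \right)} + B{\left(-15,40 \right)} = \left(70 + 2 \left(-44\right)\right) - \frac{1303}{28} = \left(70 - 88\right) - \frac{1303}{28} = -18 - \frac{1303}{28} = - \frac{1807}{28}$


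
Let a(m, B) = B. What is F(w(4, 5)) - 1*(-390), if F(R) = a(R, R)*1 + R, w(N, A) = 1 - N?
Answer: 384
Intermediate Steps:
F(R) = 2*R (F(R) = R*1 + R = R + R = 2*R)
F(w(4, 5)) - 1*(-390) = 2*(1 - 1*4) - 1*(-390) = 2*(1 - 4) + 390 = 2*(-3) + 390 = -6 + 390 = 384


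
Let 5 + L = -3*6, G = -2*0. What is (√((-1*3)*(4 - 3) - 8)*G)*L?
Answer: 0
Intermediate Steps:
G = 0
L = -23 (L = -5 - 3*6 = -5 - 18 = -23)
(√((-1*3)*(4 - 3) - 8)*G)*L = (√((-1*3)*(4 - 3) - 8)*0)*(-23) = (√(-3*1 - 8)*0)*(-23) = (√(-3 - 8)*0)*(-23) = (√(-11)*0)*(-23) = ((I*√11)*0)*(-23) = 0*(-23) = 0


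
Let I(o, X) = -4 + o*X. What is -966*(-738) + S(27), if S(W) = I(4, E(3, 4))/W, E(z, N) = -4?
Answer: 19248496/27 ≈ 7.1291e+5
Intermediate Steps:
I(o, X) = -4 + X*o
S(W) = -20/W (S(W) = (-4 - 4*4)/W = (-4 - 16)/W = -20/W)
-966*(-738) + S(27) = -966*(-738) - 20/27 = 712908 - 20*1/27 = 712908 - 20/27 = 19248496/27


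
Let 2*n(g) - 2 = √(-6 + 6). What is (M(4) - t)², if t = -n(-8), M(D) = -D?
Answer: 9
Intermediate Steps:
n(g) = 1 (n(g) = 1 + √(-6 + 6)/2 = 1 + √0/2 = 1 + (½)*0 = 1 + 0 = 1)
t = -1 (t = -1*1 = -1)
(M(4) - t)² = (-1*4 - 1*(-1))² = (-4 + 1)² = (-3)² = 9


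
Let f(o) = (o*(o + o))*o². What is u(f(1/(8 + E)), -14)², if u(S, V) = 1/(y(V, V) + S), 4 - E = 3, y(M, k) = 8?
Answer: 43046721/2755200100 ≈ 0.015624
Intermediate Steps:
E = 1 (E = 4 - 1*3 = 4 - 3 = 1)
f(o) = 2*o⁴ (f(o) = (o*(2*o))*o² = (2*o²)*o² = 2*o⁴)
u(S, V) = 1/(8 + S)
u(f(1/(8 + E)), -14)² = (1/(8 + 2*(1/(8 + 1))⁴))² = (1/(8 + 2*(1/9)⁴))² = (1/(8 + 2*(⅑)⁴))² = (1/(8 + 2*(1/6561)))² = (1/(8 + 2/6561))² = (1/(52490/6561))² = (6561/52490)² = 43046721/2755200100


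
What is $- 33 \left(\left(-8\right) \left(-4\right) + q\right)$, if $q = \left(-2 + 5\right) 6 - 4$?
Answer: $-1518$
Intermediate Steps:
$q = 14$ ($q = 3 \cdot 6 - 4 = 18 - 4 = 14$)
$- 33 \left(\left(-8\right) \left(-4\right) + q\right) = - 33 \left(\left(-8\right) \left(-4\right) + 14\right) = - 33 \left(32 + 14\right) = \left(-33\right) 46 = -1518$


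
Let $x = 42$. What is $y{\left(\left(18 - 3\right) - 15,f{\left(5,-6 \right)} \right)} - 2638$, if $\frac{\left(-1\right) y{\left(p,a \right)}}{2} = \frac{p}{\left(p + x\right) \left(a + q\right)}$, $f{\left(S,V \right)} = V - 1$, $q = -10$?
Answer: $-2638$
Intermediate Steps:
$f{\left(S,V \right)} = -1 + V$
$y{\left(p,a \right)} = - \frac{2 p}{\left(-10 + a\right) \left(42 + p\right)}$ ($y{\left(p,a \right)} = - 2 \frac{p}{\left(p + 42\right) \left(a - 10\right)} = - 2 \frac{p}{\left(42 + p\right) \left(-10 + a\right)} = - 2 \frac{p}{\left(-10 + a\right) \left(42 + p\right)} = - \frac{2 p}{\left(-10 + a\right) \left(42 + p\right)}$)
$y{\left(\left(18 - 3\right) - 15,f{\left(5,-6 \right)} \right)} - 2638 = - \frac{2 \left(\left(18 - 3\right) - 15\right)}{-420 - 10 \left(\left(18 - 3\right) - 15\right) + 42 \left(-1 - 6\right) + \left(-1 - 6\right) \left(\left(18 - 3\right) - 15\right)} - 2638 = - \frac{2 \left(15 - 15\right)}{-420 - 10 \left(15 - 15\right) + 42 \left(-7\right) - 7 \left(15 - 15\right)} - 2638 = \left(-2\right) 0 \frac{1}{-420 - 0 - 294 - 0} - 2638 = \left(-2\right) 0 \frac{1}{-420 + 0 - 294 + 0} - 2638 = \left(-2\right) 0 \frac{1}{-714} - 2638 = \left(-2\right) 0 \left(- \frac{1}{714}\right) - 2638 = 0 - 2638 = -2638$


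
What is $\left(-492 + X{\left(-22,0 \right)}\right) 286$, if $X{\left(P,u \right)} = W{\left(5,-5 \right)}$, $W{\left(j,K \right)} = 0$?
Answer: $-140712$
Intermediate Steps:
$X{\left(P,u \right)} = 0$
$\left(-492 + X{\left(-22,0 \right)}\right) 286 = \left(-492 + 0\right) 286 = \left(-492\right) 286 = -140712$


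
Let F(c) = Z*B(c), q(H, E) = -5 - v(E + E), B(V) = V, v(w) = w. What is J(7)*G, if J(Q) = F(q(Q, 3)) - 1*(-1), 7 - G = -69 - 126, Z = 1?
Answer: -2020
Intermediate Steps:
G = 202 (G = 7 - (-69 - 126) = 7 - 1*(-195) = 7 + 195 = 202)
q(H, E) = -5 - 2*E (q(H, E) = -5 - (E + E) = -5 - 2*E)
F(c) = c (F(c) = 1*c = c)
J(Q) = -10 (J(Q) = (-5 - 2*3) - 1*(-1) = (-5 - 6) + 1 = -11 + 1 = -10)
J(7)*G = -10*202 = -2020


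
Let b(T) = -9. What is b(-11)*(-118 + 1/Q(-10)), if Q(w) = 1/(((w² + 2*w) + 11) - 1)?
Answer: 252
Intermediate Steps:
Q(w) = 1/(10 + w² + 2*w) (Q(w) = 1/((11 + w² + 2*w) - 1) = 1/(10 + w² + 2*w))
b(-11)*(-118 + 1/Q(-10)) = -9*(-118 + 1/(1/(10 + (-10)² + 2*(-10)))) = -9*(-118 + 1/(1/(10 + 100 - 20))) = -9*(-118 + 1/(1/90)) = -9*(-118 + 90) = -9*(-28) = 252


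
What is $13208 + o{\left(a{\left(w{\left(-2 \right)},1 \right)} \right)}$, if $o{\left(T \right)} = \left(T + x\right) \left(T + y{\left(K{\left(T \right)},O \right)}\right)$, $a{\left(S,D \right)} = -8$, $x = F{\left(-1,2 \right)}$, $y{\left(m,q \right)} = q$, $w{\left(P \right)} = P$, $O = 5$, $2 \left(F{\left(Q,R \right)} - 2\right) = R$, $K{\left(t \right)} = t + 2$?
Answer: $13223$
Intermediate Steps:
$K{\left(t \right)} = 2 + t$
$F{\left(Q,R \right)} = 2 + \frac{R}{2}$
$x = 3$ ($x = 2 + \frac{1}{2} \cdot 2 = 2 + 1 = 3$)
$o{\left(T \right)} = \left(3 + T\right) \left(5 + T\right)$ ($o{\left(T \right)} = \left(T + 3\right) \left(T + 5\right) = \left(3 + T\right) \left(5 + T\right)$)
$13208 + o{\left(a{\left(w{\left(-2 \right)},1 \right)} \right)} = 13208 + \left(15 + \left(-8\right)^{2} + 8 \left(-8\right)\right) = 13208 + \left(15 + 64 - 64\right) = 13208 + 15 = 13223$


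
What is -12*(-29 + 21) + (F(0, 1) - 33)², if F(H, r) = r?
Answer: 1120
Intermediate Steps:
-12*(-29 + 21) + (F(0, 1) - 33)² = -12*(-29 + 21) + (1 - 33)² = -12*(-8) + (-32)² = 96 + 1024 = 1120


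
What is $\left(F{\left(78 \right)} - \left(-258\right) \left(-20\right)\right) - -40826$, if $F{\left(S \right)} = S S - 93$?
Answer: $41657$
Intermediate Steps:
$F{\left(S \right)} = -93 + S^{2}$ ($F{\left(S \right)} = S^{2} - 93 = -93 + S^{2}$)
$\left(F{\left(78 \right)} - \left(-258\right) \left(-20\right)\right) - -40826 = \left(\left(-93 + 78^{2}\right) - \left(-258\right) \left(-20\right)\right) - -40826 = \left(\left(-93 + 6084\right) - 5160\right) + 40826 = \left(5991 - 5160\right) + 40826 = 831 + 40826 = 41657$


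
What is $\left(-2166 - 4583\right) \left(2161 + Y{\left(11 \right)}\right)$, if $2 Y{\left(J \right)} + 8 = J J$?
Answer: $- \frac{29931815}{2} \approx -1.4966 \cdot 10^{7}$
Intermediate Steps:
$Y{\left(J \right)} = -4 + \frac{J^{2}}{2}$ ($Y{\left(J \right)} = -4 + \frac{J J}{2} = -4 + \frac{J^{2}}{2}$)
$\left(-2166 - 4583\right) \left(2161 + Y{\left(11 \right)}\right) = \left(-2166 - 4583\right) \left(2161 - \left(4 - \frac{11^{2}}{2}\right)\right) = - 6749 \left(2161 + \left(-4 + \frac{1}{2} \cdot 121\right)\right) = - 6749 \left(2161 + \left(-4 + \frac{121}{2}\right)\right) = - 6749 \left(2161 + \frac{113}{2}\right) = \left(-6749\right) \frac{4435}{2} = - \frac{29931815}{2}$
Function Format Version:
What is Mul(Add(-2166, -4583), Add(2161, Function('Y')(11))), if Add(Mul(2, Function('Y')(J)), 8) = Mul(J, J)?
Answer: Rational(-29931815, 2) ≈ -1.4966e+7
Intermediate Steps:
Function('Y')(J) = Add(-4, Mul(Rational(1, 2), Pow(J, 2))) (Function('Y')(J) = Add(-4, Mul(Rational(1, 2), Mul(J, J))) = Add(-4, Mul(Rational(1, 2), Pow(J, 2))))
Mul(Add(-2166, -4583), Add(2161, Function('Y')(11))) = Mul(Add(-2166, -4583), Add(2161, Add(-4, Mul(Rational(1, 2), Pow(11, 2))))) = Mul(-6749, Add(2161, Add(-4, Mul(Rational(1, 2), 121)))) = Mul(-6749, Add(2161, Add(-4, Rational(121, 2)))) = Mul(-6749, Add(2161, Rational(113, 2))) = Mul(-6749, Rational(4435, 2)) = Rational(-29931815, 2)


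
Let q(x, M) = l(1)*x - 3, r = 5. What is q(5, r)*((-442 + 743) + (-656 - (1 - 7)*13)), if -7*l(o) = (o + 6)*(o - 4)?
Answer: -3324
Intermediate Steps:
l(o) = -(-4 + o)*(6 + o)/7 (l(o) = -(o + 6)*(o - 4)/7 = -(6 + o)*(-4 + o)/7 = -(-4 + o)*(6 + o)/7)
q(x, M) = -3 + 3*x (q(x, M) = (24/7 - 2/7*1 - ⅐*1²)*x - 3 = (24/7 - 2/7 - ⅐*1)*x - 3 = (24/7 - 2/7 - ⅐)*x - 3 = 3*x - 3 = -3 + 3*x)
q(5, r)*((-442 + 743) + (-656 - (1 - 7)*13)) = (-3 + 3*5)*((-442 + 743) + (-656 - (1 - 7)*13)) = (-3 + 15)*(301 + (-656 - (-6)*13)) = 12*(301 + (-656 - 1*(-78))) = 12*(301 + (-656 + 78)) = 12*(301 - 578) = 12*(-277) = -3324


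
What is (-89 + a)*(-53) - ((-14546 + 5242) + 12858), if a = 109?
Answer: -4614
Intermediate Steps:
(-89 + a)*(-53) - ((-14546 + 5242) + 12858) = (-89 + 109)*(-53) - ((-14546 + 5242) + 12858) = 20*(-53) - (-9304 + 12858) = -1060 - 1*3554 = -1060 - 3554 = -4614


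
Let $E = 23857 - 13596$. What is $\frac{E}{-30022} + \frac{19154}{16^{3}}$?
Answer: $\frac{133253083}{30742528} \approx 4.3345$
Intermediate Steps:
$E = 10261$
$\frac{E}{-30022} + \frac{19154}{16^{3}} = \frac{10261}{-30022} + \frac{19154}{16^{3}} = 10261 \left(- \frac{1}{30022}\right) + \frac{19154}{4096} = - \frac{10261}{30022} + 19154 \cdot \frac{1}{4096} = - \frac{10261}{30022} + \frac{9577}{2048} = \frac{133253083}{30742528}$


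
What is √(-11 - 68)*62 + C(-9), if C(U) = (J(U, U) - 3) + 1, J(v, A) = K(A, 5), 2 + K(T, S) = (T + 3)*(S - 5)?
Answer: -4 + 62*I*√79 ≈ -4.0 + 551.07*I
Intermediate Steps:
K(T, S) = -2 + (-5 + S)*(3 + T) (K(T, S) = -2 + (T + 3)*(S - 5) = -2 + (3 + T)*(-5 + S) = -2 + (-5 + S)*(3 + T))
J(v, A) = -2 (J(v, A) = -17 - 5*A + 3*5 + 5*A = -17 - 5*A + 15 + 5*A = -2)
C(U) = -4 (C(U) = (-2 - 3) + 1 = -5 + 1 = -4)
√(-11 - 68)*62 + C(-9) = √(-11 - 68)*62 - 4 = √(-79)*62 - 4 = (I*√79)*62 - 4 = 62*I*√79 - 4 = -4 + 62*I*√79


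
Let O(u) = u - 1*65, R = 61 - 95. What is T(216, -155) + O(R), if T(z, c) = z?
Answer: 117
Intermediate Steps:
R = -34
O(u) = -65 + u (O(u) = u - 65 = -65 + u)
T(216, -155) + O(R) = 216 + (-65 - 34) = 216 - 99 = 117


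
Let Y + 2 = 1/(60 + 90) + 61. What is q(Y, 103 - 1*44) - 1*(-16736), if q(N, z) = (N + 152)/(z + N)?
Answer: 9557277/571 ≈ 16738.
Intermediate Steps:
Y = 8851/150 (Y = -2 + (1/(60 + 90) + 61) = -2 + (1/150 + 61) = -2 + 9151/150 = 8851/150 ≈ 59.007)
q(N, z) = (152 + N)/(N + z)
q(Y, 103 - 1*44) - 1*(-16736) = (152 + 8851/150)/(8851/150 + (103 - 1*44)) - 1*(-16736) = (31651/150)/(8851/150 + (103 - 44)) + 16736 = (31651/150)/(8851/150 + 59) + 16736 = (31651/150)/(17701/150) + 16736 = (150/17701)*(31651/150) + 16736 = 1021/571 + 16736 = 9557277/571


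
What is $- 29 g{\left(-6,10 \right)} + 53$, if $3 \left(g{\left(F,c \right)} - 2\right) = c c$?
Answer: $- \frac{2915}{3} \approx -971.67$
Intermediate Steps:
$g{\left(F,c \right)} = 2 + \frac{c^{2}}{3}$ ($g{\left(F,c \right)} = 2 + \frac{c c}{3} = 2 + \frac{c^{2}}{3}$)
$- 29 g{\left(-6,10 \right)} + 53 = - 29 \left(2 + \frac{10^{2}}{3}\right) + 53 = - 29 \left(2 + \frac{1}{3} \cdot 100\right) + 53 = - 29 \left(2 + \frac{100}{3}\right) + 53 = \left(-29\right) \frac{106}{3} + 53 = - \frac{3074}{3} + 53 = - \frac{2915}{3}$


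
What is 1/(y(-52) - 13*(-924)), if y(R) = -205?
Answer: 1/11807 ≈ 8.4696e-5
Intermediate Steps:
1/(y(-52) - 13*(-924)) = 1/(-205 - 13*(-924)) = 1/(-205 + 12012) = 1/11807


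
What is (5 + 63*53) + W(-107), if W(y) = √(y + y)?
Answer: 3344 + I*√214 ≈ 3344.0 + 14.629*I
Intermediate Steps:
W(y) = √2*√y (W(y) = √(2*y) = √2*√y)
(5 + 63*53) + W(-107) = (5 + 63*53) + √2*√(-107) = (5 + 3339) + √2*(I*√107) = 3344 + I*√214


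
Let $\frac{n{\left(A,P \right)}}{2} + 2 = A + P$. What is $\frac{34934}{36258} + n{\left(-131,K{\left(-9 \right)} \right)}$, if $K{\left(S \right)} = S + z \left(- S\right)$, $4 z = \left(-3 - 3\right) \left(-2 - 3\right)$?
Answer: $- \frac{2683754}{18129} \approx -148.04$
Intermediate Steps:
$z = \frac{15}{2}$ ($z = \frac{\left(-3 - 3\right) \left(-2 - 3\right)}{4} = \frac{\left(-6\right) \left(-5\right)}{4} = \frac{1}{4} \cdot 30 = \frac{15}{2} \approx 7.5$)
$K{\left(S \right)} = - \frac{13 S}{2}$ ($K{\left(S \right)} = S + \frac{15 \left(- S\right)}{2} = S - \frac{15 S}{2} = - \frac{13 S}{2}$)
$n{\left(A,P \right)} = -4 + 2 A + 2 P$ ($n{\left(A,P \right)} = -4 + 2 \left(A + P\right) = -4 + \left(2 A + 2 P\right) = -4 + 2 A + 2 P$)
$\frac{34934}{36258} + n{\left(-131,K{\left(-9 \right)} \right)} = \frac{34934}{36258} + \left(-4 + 2 \left(-131\right) + 2 \left(\left(- \frac{13}{2}\right) \left(-9\right)\right)\right) = 34934 \cdot \frac{1}{36258} - 149 = \frac{17467}{18129} - 149 = - \frac{2683754}{18129}$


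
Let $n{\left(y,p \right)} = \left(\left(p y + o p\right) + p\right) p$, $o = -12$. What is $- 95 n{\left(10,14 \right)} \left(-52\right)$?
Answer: $-968240$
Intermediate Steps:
$n{\left(y,p \right)} = p \left(- 11 p + p y\right)$ ($n{\left(y,p \right)} = \left(\left(p y - 12 p\right) + p\right) p = \left(\left(- 12 p + p y\right) + p\right) p = \left(- 11 p + p y\right) p = p \left(- 11 p + p y\right)$)
$- 95 n{\left(10,14 \right)} \left(-52\right) = - 95 \cdot 14^{2} \left(-11 + 10\right) \left(-52\right) = - 95 \cdot 196 \left(-1\right) \left(-52\right) = \left(-95\right) \left(-196\right) \left(-52\right) = 18620 \left(-52\right) = -968240$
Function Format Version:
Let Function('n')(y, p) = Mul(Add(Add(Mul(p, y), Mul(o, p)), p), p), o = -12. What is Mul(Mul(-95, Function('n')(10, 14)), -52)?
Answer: -968240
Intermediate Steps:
Function('n')(y, p) = Mul(p, Add(Mul(-11, p), Mul(p, y))) (Function('n')(y, p) = Mul(Add(Add(Mul(p, y), Mul(-12, p)), p), p) = Mul(Add(Add(Mul(-12, p), Mul(p, y)), p), p) = Mul(Add(Mul(-11, p), Mul(p, y)), p) = Mul(p, Add(Mul(-11, p), Mul(p, y))))
Mul(Mul(-95, Function('n')(10, 14)), -52) = Mul(Mul(-95, Mul(Pow(14, 2), Add(-11, 10))), -52) = Mul(Mul(-95, Mul(196, -1)), -52) = Mul(Mul(-95, -196), -52) = Mul(18620, -52) = -968240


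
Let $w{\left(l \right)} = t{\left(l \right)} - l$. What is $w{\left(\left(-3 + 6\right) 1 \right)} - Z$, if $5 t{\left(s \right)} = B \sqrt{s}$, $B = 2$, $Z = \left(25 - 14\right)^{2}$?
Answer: $-124 + \frac{2 \sqrt{3}}{5} \approx -123.31$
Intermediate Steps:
$Z = 121$ ($Z = 11^{2} = 121$)
$t{\left(s \right)} = \frac{2 \sqrt{s}}{5}$
$w{\left(l \right)} = - l + \frac{2 \sqrt{l}}{5}$ ($w{\left(l \right)} = \frac{2 \sqrt{l}}{5} - l = - l + \frac{2 \sqrt{l}}{5}$)
$w{\left(\left(-3 + 6\right) 1 \right)} - Z = \left(- \left(-3 + 6\right) 1 + \frac{2 \sqrt{\left(-3 + 6\right) 1}}{5}\right) - 121 = \left(- 3 \cdot 1 + \frac{2 \sqrt{3 \cdot 1}}{5}\right) - 121 = \left(\left(-1\right) 3 + \frac{2 \sqrt{3}}{5}\right) - 121 = \left(-3 + \frac{2 \sqrt{3}}{5}\right) - 121 = -124 + \frac{2 \sqrt{3}}{5}$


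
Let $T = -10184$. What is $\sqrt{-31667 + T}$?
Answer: $i \sqrt{41851} \approx 204.58 i$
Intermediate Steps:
$\sqrt{-31667 + T} = \sqrt{-31667 - 10184} = \sqrt{-41851} = i \sqrt{41851}$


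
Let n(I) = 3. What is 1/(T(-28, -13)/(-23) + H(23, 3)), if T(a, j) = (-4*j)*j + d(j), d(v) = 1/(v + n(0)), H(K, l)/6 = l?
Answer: 230/10901 ≈ 0.021099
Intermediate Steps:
H(K, l) = 6*l
d(v) = 1/(3 + v) (d(v) = 1/(v + 3) = 1/(3 + v))
T(a, j) = 1/(3 + j) - 4*j² (T(a, j) = (-4*j)*j + 1/(3 + j) = -4*j² + 1/(3 + j) = 1/(3 + j) - 4*j²)
1/(T(-28, -13)/(-23) + H(23, 3)) = 1/(((1 - 4*(-13)²*(3 - 13))/(3 - 13))/(-23) + 6*3) = 1/(((1 - 4*169*(-10))/(-10))*(-1/23) + 18) = 1/(-(1 + 6760)/10*(-1/23) + 18) = 1/(-⅒*6761*(-1/23) + 18) = 1/(-6761/10*(-1/23) + 18) = 1/(6761/230 + 18) = 1/(10901/230) = 230/10901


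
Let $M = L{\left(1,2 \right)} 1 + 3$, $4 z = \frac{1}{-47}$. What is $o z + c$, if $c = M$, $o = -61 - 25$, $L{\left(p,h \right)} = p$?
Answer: $\frac{419}{94} \approx 4.4574$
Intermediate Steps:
$z = - \frac{1}{188}$ ($z = \frac{1}{4 \left(-47\right)} = \frac{1}{4} \left(- \frac{1}{47}\right) = - \frac{1}{188} \approx -0.0053191$)
$o = -86$ ($o = -61 - 25 = -86$)
$M = 4$ ($M = 1 \cdot 1 + 3 = 1 + 3 = 4$)
$c = 4$
$o z + c = \left(-86\right) \left(- \frac{1}{188}\right) + 4 = \frac{43}{94} + 4 = \frac{419}{94}$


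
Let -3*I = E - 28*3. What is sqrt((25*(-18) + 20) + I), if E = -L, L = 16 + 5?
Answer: I*sqrt(395) ≈ 19.875*I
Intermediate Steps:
L = 21
E = -21 (E = -1*21 = -21)
I = 35 (I = -(-21 - 28*3)/3 = -(-21 - 84)/3 = -1/3*(-105) = 35)
sqrt((25*(-18) + 20) + I) = sqrt((25*(-18) + 20) + 35) = sqrt((-450 + 20) + 35) = sqrt(-430 + 35) = sqrt(-395) = I*sqrt(395)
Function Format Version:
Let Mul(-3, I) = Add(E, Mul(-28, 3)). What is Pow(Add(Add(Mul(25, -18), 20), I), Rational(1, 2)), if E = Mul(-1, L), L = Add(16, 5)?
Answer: Mul(I, Pow(395, Rational(1, 2))) ≈ Mul(19.875, I)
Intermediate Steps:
L = 21
E = -21 (E = Mul(-1, 21) = -21)
I = 35 (I = Mul(Rational(-1, 3), Add(-21, Mul(-28, 3))) = Mul(Rational(-1, 3), Add(-21, -84)) = Mul(Rational(-1, 3), -105) = 35)
Pow(Add(Add(Mul(25, -18), 20), I), Rational(1, 2)) = Pow(Add(Add(Mul(25, -18), 20), 35), Rational(1, 2)) = Pow(Add(Add(-450, 20), 35), Rational(1, 2)) = Pow(Add(-430, 35), Rational(1, 2)) = Pow(-395, Rational(1, 2)) = Mul(I, Pow(395, Rational(1, 2)))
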